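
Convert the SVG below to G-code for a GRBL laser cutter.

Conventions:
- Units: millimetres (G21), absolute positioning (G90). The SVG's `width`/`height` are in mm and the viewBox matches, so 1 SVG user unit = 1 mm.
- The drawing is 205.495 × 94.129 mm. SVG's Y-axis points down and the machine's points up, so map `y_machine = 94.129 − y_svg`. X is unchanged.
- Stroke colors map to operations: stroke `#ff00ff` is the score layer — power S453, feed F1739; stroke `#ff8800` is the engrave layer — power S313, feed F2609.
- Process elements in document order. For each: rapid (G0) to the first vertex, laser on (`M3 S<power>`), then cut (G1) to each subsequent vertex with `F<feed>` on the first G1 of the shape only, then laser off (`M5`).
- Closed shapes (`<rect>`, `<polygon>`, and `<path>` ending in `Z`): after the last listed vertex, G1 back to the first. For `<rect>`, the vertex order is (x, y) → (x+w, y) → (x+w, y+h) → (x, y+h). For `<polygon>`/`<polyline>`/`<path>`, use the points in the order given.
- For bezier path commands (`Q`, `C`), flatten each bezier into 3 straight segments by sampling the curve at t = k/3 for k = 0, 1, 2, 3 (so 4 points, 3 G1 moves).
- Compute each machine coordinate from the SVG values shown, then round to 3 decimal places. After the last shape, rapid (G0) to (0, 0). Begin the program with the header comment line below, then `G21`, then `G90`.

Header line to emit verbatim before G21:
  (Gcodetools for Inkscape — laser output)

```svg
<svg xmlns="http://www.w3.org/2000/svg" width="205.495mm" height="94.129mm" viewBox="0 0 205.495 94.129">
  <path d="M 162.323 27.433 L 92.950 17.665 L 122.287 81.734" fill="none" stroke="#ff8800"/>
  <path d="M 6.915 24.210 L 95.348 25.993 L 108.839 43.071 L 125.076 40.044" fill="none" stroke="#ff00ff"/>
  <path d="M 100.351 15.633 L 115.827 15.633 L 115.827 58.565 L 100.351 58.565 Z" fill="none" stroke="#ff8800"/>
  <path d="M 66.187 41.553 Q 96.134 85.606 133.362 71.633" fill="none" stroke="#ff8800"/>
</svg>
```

(Gcodetools for Inkscape — laser output)
G21
G90
G0 X162.323 Y66.696
M3 S313
G1 X92.950 Y76.464 F2609
G1 X122.287 Y12.395
M5
G0 X6.915 Y69.919
M3 S453
G1 X95.348 Y68.136 F1739
G1 X108.839 Y51.058
G1 X125.076 Y54.085
M5
G0 X100.351 Y78.496
M3 S313
G1 X115.827 Y78.496 F2609
G1 X115.827 Y35.564
G1 X100.351 Y35.564
G1 X100.351 Y78.496
M5
G0 X66.187 Y52.576
M3 S313
G1 X86.961 Y29.655 F2609
G1 X109.352 Y19.628
G1 X133.362 Y22.496
M5
G0 X0.000 Y0.000

Since the viewBox matches the mm dimensions, user units are millimetres directly. The only transform is the Y-flip y_m = 94.129 − y_svg.

Shape 1 is a open polyline drawn with `<path>`. Its stroke #ff8800 means engrave at S313, F2609. After flipping Y the toolpath is (162.323,66.696) → (92.950,76.464) → (122.287,12.395).

Shape 2 is a open polyline drawn with `<path>`. Its stroke #ff00ff means score at S453, F1739. After flipping Y the toolpath is (6.915,69.919) → (95.348,68.136) → (108.839,51.058) → (125.076,54.085).

Shape 3 is a rectangle drawn with `<path>`. Its stroke #ff8800 means engrave at S313, F2609. After flipping Y the toolpath is (100.351,78.496) → (115.827,78.496) → (115.827,35.564) → (100.351,35.564) → (100.351,78.496), returning to the start.

Shape 4 is a quadratic bezier drawn with `<path>`. Its stroke #ff8800 means engrave at S313, F2609. After flipping Y the toolpath is (66.187,52.576) → (86.961,29.655) → (109.352,19.628) → (133.362,22.496).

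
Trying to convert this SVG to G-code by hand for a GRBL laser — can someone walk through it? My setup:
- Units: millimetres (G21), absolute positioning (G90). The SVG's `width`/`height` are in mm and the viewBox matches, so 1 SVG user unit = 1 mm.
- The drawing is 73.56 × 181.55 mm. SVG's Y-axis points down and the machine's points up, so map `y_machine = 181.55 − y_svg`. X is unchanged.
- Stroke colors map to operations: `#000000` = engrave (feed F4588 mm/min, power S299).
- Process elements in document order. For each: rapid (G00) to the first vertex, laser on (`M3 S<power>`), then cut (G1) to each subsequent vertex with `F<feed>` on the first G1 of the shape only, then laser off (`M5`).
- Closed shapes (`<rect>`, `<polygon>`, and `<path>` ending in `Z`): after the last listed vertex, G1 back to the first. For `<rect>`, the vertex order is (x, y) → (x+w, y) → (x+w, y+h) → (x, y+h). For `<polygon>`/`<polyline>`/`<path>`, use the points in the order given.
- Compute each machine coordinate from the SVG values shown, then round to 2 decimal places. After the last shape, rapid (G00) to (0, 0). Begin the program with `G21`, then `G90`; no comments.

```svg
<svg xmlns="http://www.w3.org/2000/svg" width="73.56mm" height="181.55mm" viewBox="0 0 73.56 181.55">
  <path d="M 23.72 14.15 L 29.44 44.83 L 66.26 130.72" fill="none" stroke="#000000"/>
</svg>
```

G21
G90
G00 X23.72 Y167.40
M3 S299
G1 X29.44 Y136.72 F4588
G1 X66.26 Y50.83
M5
G00 X0.00 Y0.00

1 u = 1 mm; y_m = 181.55 − y.

[1] `<path>` open polyline, #000000→engrave S299 F4588: (23.72,167.40) → (29.44,136.72) → (66.26,50.83)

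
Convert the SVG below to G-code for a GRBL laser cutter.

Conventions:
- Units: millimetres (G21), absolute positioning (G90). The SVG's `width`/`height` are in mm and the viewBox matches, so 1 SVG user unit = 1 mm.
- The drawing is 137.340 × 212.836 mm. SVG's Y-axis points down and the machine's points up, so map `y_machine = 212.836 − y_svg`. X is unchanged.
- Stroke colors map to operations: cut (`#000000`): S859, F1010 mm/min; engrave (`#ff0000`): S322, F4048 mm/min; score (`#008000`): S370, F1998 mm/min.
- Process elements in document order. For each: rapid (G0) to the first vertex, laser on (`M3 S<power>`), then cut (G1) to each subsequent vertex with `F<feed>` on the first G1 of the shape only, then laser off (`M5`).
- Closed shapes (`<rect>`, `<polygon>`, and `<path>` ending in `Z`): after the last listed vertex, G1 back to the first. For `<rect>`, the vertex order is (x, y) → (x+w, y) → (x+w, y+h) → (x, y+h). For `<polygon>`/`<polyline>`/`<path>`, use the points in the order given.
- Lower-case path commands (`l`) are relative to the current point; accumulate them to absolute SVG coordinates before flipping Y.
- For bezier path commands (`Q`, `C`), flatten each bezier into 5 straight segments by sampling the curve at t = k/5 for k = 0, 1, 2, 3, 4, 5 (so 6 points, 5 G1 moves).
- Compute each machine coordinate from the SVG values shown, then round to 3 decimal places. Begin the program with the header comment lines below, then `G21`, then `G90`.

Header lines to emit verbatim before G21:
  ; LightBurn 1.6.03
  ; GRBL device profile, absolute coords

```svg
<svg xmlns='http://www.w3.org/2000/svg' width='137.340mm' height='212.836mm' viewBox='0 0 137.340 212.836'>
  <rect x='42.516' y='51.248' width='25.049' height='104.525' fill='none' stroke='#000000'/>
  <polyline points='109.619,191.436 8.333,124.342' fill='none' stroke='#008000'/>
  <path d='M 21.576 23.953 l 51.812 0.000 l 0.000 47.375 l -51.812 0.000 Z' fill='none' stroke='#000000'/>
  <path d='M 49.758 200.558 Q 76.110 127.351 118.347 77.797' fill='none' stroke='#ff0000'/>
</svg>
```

1 u = 1 mm; y_m = 212.836 − y.

[1] `<rect>` rectangle, #000000→cut S859 F1010: (42.516,161.588) → (67.565,161.588) → (67.565,57.063) → (42.516,57.063) → (42.516,161.588) (closed)

[2] `<polyline>` line segment, #008000→score S370 F1998: (109.619,21.400) → (8.333,88.494)

[3] `<path>` rectangle, #000000→cut S859 F1010: (21.576,188.883) → (73.388,188.883) → (73.388,141.508) → (21.576,141.508) → (21.576,188.883) (closed)

[4] `<path>` quadratic bezier, #ff0000→engrave S322 F4048: (49.758,12.278) → (60.934,40.615) → (73.381,67.059) → (87.099,91.611) → (102.088,114.271) → (118.347,135.039)

; LightBurn 1.6.03
; GRBL device profile, absolute coords
G21
G90
G0 X42.516 Y161.588
M3 S859
G1 X67.565 Y161.588 F1010
G1 X67.565 Y57.063
G1 X42.516 Y57.063
G1 X42.516 Y161.588
M5
G0 X109.619 Y21.400
M3 S370
G1 X8.333 Y88.494 F1998
M5
G0 X21.576 Y188.883
M3 S859
G1 X73.388 Y188.883 F1010
G1 X73.388 Y141.508
G1 X21.576 Y141.508
G1 X21.576 Y188.883
M5
G0 X49.758 Y12.278
M3 S322
G1 X60.934 Y40.615 F4048
G1 X73.381 Y67.059
G1 X87.099 Y91.611
G1 X102.088 Y114.271
G1 X118.347 Y135.039
M5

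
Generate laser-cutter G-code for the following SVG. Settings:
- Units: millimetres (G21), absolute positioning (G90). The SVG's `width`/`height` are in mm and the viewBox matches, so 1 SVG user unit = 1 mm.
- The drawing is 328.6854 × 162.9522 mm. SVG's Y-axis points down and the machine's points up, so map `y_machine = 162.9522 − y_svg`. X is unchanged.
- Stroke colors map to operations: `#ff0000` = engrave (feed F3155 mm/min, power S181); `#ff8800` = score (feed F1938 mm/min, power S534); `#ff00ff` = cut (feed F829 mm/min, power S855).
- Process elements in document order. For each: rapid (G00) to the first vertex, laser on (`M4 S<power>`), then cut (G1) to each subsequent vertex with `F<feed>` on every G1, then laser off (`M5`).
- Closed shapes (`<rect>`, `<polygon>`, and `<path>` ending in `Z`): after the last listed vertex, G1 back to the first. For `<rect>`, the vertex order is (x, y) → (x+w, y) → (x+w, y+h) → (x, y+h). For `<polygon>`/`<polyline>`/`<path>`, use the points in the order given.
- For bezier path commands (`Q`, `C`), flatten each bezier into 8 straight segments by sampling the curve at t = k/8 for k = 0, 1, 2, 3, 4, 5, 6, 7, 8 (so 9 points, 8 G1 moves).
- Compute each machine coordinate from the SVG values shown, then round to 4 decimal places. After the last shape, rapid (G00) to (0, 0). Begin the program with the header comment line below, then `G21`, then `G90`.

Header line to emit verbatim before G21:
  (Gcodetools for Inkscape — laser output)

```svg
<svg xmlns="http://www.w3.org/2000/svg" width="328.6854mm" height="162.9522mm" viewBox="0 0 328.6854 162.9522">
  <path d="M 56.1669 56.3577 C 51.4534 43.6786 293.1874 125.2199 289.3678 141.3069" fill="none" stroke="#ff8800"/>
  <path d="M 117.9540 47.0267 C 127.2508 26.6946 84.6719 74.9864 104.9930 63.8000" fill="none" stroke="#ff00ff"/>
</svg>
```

(Gcodetools for Inkscape — laser output)
G21
G90
G00 X56.1669 Y106.5945
M4 S534
G1 X64.9906 Y107.2444 F1938
G1 X91.1532 Y100.9324 F1938
G1 X128.8889 Y89.5296 F1938
G1 X172.4321 Y74.9072 F1938
G1 X216.0173 Y58.9364 F1938
G1 X253.8787 Y43.4883 F1938
G1 X280.2508 Y30.4342 F1938
G1 X289.3678 Y21.6453 F1938
M5
G00 X117.9540 Y115.9255
M4 S855
G1 X119.2328 Y120.5835 F829
G1 X116.9933 Y120.3092 F829
G1 X112.5805 Y116.6038 F829
G1 X107.3394 Y110.9685 F829
G1 X102.6151 Y104.9045 F829
G1 X99.7526 Y99.9130 F829
G1 X100.0969 Y97.4951 F829
G1 X104.9930 Y99.1522 F829
M5
G00 X0.0000 Y0.0000

Since the viewBox matches the mm dimensions, user units are millimetres directly. The only transform is the Y-flip y_m = 162.9522 − y_svg.

Shape 1 is a cubic bezier drawn with `<path>`. Its stroke #ff8800 means score at S534, F1938. After flipping Y the toolpath is (56.1669,106.5945) → (64.9906,107.2444) → (91.1532,100.9324) → (128.8889,89.5296) → (172.4321,74.9072) → (216.0173,58.9364) → (253.8787,43.4883) → (280.2508,30.4342) → (289.3678,21.6453).

Shape 2 is a cubic bezier drawn with `<path>`. Its stroke #ff00ff means cut at S855, F829. After flipping Y the toolpath is (117.9540,115.9255) → (119.2328,120.5835) → (116.9933,120.3092) → (112.5805,116.6038) → (107.3394,110.9685) → (102.6151,104.9045) → (99.7526,99.9130) → (100.0969,97.4951) → (104.9930,99.1522).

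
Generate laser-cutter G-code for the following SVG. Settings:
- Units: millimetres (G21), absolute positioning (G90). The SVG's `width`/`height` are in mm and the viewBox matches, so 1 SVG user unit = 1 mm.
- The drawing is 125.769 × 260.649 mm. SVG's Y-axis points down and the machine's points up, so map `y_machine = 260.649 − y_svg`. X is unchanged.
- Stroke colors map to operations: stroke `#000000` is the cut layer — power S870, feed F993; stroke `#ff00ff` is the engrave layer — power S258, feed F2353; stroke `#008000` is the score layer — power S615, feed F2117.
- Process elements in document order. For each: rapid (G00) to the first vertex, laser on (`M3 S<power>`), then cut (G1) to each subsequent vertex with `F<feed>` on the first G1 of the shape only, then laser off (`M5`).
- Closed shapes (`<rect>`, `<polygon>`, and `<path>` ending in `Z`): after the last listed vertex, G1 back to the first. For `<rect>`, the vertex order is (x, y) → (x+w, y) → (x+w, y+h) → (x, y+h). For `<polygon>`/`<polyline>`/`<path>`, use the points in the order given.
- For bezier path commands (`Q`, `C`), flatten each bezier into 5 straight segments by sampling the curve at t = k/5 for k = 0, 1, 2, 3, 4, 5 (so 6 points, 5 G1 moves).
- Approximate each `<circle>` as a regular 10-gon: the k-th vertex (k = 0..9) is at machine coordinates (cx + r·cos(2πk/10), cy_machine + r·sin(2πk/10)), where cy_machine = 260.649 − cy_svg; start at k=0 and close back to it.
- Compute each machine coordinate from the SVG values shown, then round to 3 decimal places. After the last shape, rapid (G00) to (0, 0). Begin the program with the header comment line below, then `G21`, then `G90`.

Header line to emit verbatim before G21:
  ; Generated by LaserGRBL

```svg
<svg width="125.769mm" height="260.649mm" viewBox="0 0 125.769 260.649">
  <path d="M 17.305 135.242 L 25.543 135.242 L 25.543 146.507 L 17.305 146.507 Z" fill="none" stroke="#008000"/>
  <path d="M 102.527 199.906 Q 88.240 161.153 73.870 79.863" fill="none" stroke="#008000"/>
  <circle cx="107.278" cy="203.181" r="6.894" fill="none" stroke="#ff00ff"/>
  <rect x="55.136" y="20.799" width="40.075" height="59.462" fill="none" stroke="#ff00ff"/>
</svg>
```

; Generated by LaserGRBL
G21
G90
G00 X17.305 Y125.407
M3 S615
G1 X25.543 Y125.407 F2117
G1 X25.543 Y114.142
G1 X17.305 Y114.142
G1 X17.305 Y125.407
M5
G00 X102.527 Y60.743
M3 S615
G1 X96.809 Y77.946 F2117
G1 X91.084 Y98.551
G1 X85.353 Y122.560
G1 X79.615 Y149.971
G1 X73.870 Y180.786
M5
G00 X114.172 Y57.468
M3 S258
G1 X112.855 Y61.520 F2353
G1 X109.408 Y64.025
G1 X105.148 Y64.025
G1 X101.701 Y61.520
G1 X100.384 Y57.468
G1 X101.701 Y53.416
G1 X105.148 Y50.911
G1 X109.408 Y50.911
G1 X112.855 Y53.416
G1 X114.172 Y57.468
M5
G00 X55.136 Y239.850
M3 S258
G1 X95.211 Y239.850 F2353
G1 X95.211 Y180.388
G1 X55.136 Y180.388
G1 X55.136 Y239.850
M5
G00 X0.000 Y0.000

1 u = 1 mm; y_m = 260.649 − y.

[1] `<path>` rectangle, #008000→score S615 F2117: (17.305,125.407) → (25.543,125.407) → (25.543,114.142) → (17.305,114.142) → (17.305,125.407) (closed)

[2] `<path>` quadratic bezier, #008000→score S615 F2117: (102.527,60.743) → (96.809,77.946) → (91.084,98.551) → (85.353,122.560) → (79.615,149.971) → (73.870,180.786)

[3] `<circle>` circle, #ff00ff→engrave S258 F2353: (114.172,57.468) → (112.855,61.520) → (109.408,64.025) → (105.148,64.025) → (101.701,61.520) → (100.384,57.468) → (101.701,53.416) → (105.148,50.911) → (109.408,50.911) → (112.855,53.416) → (114.172,57.468) (closed)

[4] `<rect>` rectangle, #ff00ff→engrave S258 F2353: (55.136,239.850) → (95.211,239.850) → (95.211,180.388) → (55.136,180.388) → (55.136,239.850) (closed)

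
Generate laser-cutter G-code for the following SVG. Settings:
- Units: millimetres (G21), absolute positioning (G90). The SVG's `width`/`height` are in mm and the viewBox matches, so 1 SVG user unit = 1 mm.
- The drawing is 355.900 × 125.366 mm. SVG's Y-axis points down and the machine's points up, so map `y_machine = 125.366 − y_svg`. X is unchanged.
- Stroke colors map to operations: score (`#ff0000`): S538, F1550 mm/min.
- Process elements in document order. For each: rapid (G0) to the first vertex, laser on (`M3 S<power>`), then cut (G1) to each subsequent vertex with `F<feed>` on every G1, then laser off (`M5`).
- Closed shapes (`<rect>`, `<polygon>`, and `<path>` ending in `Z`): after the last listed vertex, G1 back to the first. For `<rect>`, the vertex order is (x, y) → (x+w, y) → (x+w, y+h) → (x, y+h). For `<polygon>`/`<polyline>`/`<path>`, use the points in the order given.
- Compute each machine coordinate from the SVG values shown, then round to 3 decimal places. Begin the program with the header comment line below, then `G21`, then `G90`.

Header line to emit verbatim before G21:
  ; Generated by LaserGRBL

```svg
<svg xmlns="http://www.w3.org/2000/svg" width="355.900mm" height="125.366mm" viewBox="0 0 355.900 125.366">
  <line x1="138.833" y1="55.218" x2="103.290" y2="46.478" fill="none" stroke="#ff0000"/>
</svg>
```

; Generated by LaserGRBL
G21
G90
G0 X138.833 Y70.148
M3 S538
G1 X103.290 Y78.888 F1550
M5

Since the viewBox matches the mm dimensions, user units are millimetres directly. The only transform is the Y-flip y_m = 125.366 − y_svg.

Shape 1 is a line segment drawn with `<line>`. Its stroke #ff0000 means score at S538, F1550. After flipping Y the toolpath is (138.833,70.148) → (103.290,78.888).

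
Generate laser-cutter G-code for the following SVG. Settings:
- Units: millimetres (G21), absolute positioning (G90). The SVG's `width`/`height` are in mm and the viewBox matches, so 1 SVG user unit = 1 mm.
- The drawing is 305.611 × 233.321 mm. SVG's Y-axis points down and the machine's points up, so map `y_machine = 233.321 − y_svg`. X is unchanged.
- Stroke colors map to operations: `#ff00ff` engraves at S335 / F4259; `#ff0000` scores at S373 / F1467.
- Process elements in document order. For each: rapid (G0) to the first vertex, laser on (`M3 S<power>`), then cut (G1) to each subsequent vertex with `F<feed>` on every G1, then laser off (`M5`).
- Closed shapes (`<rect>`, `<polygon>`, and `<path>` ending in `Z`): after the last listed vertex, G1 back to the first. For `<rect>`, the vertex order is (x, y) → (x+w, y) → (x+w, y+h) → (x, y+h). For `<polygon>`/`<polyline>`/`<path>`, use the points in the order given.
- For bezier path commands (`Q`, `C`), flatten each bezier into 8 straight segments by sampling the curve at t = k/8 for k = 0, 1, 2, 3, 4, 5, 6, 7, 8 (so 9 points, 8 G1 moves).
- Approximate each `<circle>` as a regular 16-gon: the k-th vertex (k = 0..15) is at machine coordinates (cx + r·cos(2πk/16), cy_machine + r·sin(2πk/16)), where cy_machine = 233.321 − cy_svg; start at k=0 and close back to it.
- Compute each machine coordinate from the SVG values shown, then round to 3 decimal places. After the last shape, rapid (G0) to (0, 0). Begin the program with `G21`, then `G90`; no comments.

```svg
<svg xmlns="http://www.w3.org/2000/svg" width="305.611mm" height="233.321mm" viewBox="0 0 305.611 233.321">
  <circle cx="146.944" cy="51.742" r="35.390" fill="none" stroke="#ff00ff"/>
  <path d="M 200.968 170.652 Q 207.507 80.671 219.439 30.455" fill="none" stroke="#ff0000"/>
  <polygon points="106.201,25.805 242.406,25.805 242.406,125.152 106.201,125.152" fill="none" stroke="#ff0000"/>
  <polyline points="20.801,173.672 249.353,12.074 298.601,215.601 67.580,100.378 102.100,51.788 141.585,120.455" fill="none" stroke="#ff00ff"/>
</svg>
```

G21
G90
G0 X182.334 Y181.579
M3 S335
G1 X179.640 Y195.122 F4259
G1 X171.969 Y206.604 F4259
G1 X160.487 Y214.275 F4259
G1 X146.944 Y216.969 F4259
G1 X133.401 Y214.275 F4259
G1 X121.919 Y206.604 F4259
G1 X114.248 Y195.122 F4259
G1 X111.554 Y181.579 F4259
G1 X114.248 Y168.036 F4259
G1 X121.919 Y156.554 F4259
G1 X133.401 Y148.883 F4259
G1 X146.944 Y146.189 F4259
G1 X160.487 Y148.883 F4259
G1 X171.969 Y156.554 F4259
G1 X179.640 Y168.036 F4259
G1 X182.334 Y181.579 F4259
M5
G0 X200.968 Y62.669
M3 S373
G1 X202.687 Y84.543 F1467
G1 X204.575 Y105.174 F1467
G1 X206.631 Y124.563 F1467
G1 X208.855 Y142.709 F1467
G1 X211.248 Y159.612 F1467
G1 X213.810 Y175.273 F1467
G1 X216.540 Y189.691 F1467
G1 X219.439 Y202.866 F1467
M5
G0 X106.201 Y207.516
M3 S373
G1 X242.406 Y207.516 F1467
G1 X242.406 Y108.169 F1467
G1 X106.201 Y108.169 F1467
G1 X106.201 Y207.516 F1467
M5
G0 X20.801 Y59.649
M3 S335
G1 X249.353 Y221.247 F4259
G1 X298.601 Y17.720 F4259
G1 X67.580 Y132.943 F4259
G1 X102.100 Y181.533 F4259
G1 X141.585 Y112.866 F4259
M5
G0 X0.000 Y0.000

viewBox `0 0 305.611 233.321` with mm width/height → 1 unit = 1 mm. Flip: y_m = 233.321 − y_svg.

**Shape 1** — `<circle>` circle, stroke `#ff00ff` → engrave (S335, F4259). Machine vertices: (182.334,181.579) → (179.640,195.122) → (171.969,206.604) → (160.487,214.275) → (146.944,216.969) → (133.401,214.275) → (121.919,206.604) → (114.248,195.122) → (111.554,181.579) → (114.248,168.036) → (121.919,156.554) → (133.401,148.883) → (146.944,146.189) → (160.487,148.883) → (171.969,156.554) → (179.640,168.036) → (182.334,181.579). Closed: final G1 returns to the first vertex.

**Shape 2** — `<path>` quadratic bezier, stroke `#ff0000` → score (S373, F1467). Control points (SVG): P0=(200.968,170.652), P1=(207.507,80.671), P2=(219.439,30.455); sampled at t=k/8. Machine vertices: (200.968,62.669) → (202.687,84.543) → (204.575,105.174) → (206.631,124.563) → (208.855,142.709) → (211.248,159.612) → (213.810,175.273) → (216.540,189.691) → (219.439,202.866). Open path.

**Shape 3** — `<polygon>` rectangle, stroke `#ff0000` → score (S373, F1467). Machine vertices: (106.201,207.516) → (242.406,207.516) → (242.406,108.169) → (106.201,108.169) → (106.201,207.516). Closed: final G1 returns to the first vertex.

**Shape 4** — `<polyline>` open polyline, stroke `#ff00ff` → engrave (S335, F4259). Machine vertices: (20.801,59.649) → (249.353,221.247) → (298.601,17.720) → (67.580,132.943) → (102.100,181.533) → (141.585,112.866). Open path.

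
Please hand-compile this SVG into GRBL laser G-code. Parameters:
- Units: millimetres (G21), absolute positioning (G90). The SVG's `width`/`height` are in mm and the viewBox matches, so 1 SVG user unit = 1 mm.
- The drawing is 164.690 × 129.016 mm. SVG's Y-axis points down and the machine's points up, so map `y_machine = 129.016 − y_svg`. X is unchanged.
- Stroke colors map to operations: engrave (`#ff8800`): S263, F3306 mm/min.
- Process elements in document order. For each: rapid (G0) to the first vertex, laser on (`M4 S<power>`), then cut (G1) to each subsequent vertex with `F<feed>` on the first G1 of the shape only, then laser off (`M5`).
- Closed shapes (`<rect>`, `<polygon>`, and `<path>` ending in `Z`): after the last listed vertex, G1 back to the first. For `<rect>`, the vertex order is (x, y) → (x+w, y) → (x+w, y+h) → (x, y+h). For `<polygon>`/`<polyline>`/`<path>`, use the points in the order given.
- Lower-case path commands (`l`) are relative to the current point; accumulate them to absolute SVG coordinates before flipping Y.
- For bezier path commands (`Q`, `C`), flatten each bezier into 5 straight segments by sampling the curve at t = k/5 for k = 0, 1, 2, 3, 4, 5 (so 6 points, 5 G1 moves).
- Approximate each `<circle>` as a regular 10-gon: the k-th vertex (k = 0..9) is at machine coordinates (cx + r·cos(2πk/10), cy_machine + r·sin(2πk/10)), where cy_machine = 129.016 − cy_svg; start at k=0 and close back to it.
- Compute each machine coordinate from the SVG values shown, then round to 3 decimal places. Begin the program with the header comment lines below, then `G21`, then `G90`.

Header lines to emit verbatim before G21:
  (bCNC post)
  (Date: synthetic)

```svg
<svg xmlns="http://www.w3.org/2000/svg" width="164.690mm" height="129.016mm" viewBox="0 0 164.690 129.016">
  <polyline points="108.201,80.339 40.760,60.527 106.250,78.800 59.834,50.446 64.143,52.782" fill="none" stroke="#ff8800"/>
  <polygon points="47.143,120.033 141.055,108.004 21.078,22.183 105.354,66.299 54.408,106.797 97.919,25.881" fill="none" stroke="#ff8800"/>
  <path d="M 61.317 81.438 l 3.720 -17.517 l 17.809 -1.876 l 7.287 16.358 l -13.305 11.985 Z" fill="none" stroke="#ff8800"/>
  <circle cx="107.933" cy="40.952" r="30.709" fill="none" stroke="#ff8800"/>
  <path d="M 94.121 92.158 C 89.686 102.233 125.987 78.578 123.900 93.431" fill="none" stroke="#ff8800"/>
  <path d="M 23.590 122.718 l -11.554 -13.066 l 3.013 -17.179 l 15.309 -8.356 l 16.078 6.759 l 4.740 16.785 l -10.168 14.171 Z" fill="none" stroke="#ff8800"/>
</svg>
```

viewBox `0 0 164.690 129.016` with mm width/height → 1 unit = 1 mm. Flip: y_m = 129.016 − y_svg.

**Shape 1** — `<polyline>` open polyline, stroke `#ff8800` → engrave (S263, F3306). Machine vertices: (108.201,48.677) → (40.760,68.489) → (106.250,50.216) → (59.834,78.570) → (64.143,76.234). Open path.

**Shape 2** — `<polygon>` closed polygon, stroke `#ff8800` → engrave (S263, F3306). Machine vertices: (47.143,8.983) → (141.055,21.012) → (21.078,106.833) → (105.354,62.717) → (54.408,22.219) → (97.919,103.135) → (47.143,8.983). Closed: final G1 returns to the first vertex.

**Shape 3** — `<path>` regular polygon, stroke `#ff8800` → engrave (S263, F3306). Machine vertices: (61.317,47.578) → (65.037,65.095) → (82.846,66.971) → (90.133,50.613) → (76.828,38.628) → (61.317,47.578). Closed: final G1 returns to the first vertex.

**Shape 4** — `<circle>` circle, stroke `#ff8800` → engrave (S263, F3306). Machine vertices: (138.642,88.064) → (132.777,106.114) → (117.423,117.270) → (98.443,117.270) → (83.089,106.114) → (77.224,88.064) → (83.089,70.014) → (98.443,58.858) → (117.423,58.858) → (132.777,70.014) → (138.642,88.064). Closed: final G1 returns to the first vertex.

**Shape 5** — `<path>` cubic bezier, stroke `#ff8800` → engrave (S263, F3306). Control points (SVG): P0=(94.121,92.158), P1=(89.686,102.233), P2=(125.987,78.578), P3=(123.900,93.431); sampled at t=k/5. Machine vertices: (94.121,36.858) → (95.715,34.283) → (103.288,36.335) → (113.042,39.548) → (121.179,40.454) → (123.900,35.585). Open path.

**Shape 6** — `<path>` regular polygon, stroke `#ff8800` → engrave (S263, F3306). Machine vertices: (23.590,6.298) → (12.036,19.364) → (15.049,36.543) → (30.358,44.899) → (46.436,38.140) → (51.176,21.355) → (41.008,7.184) → (23.590,6.298). Closed: final G1 returns to the first vertex.

(bCNC post)
(Date: synthetic)
G21
G90
G0 X108.201 Y48.677
M4 S263
G1 X40.760 Y68.489 F3306
G1 X106.250 Y50.216
G1 X59.834 Y78.570
G1 X64.143 Y76.234
M5
G0 X47.143 Y8.983
M4 S263
G1 X141.055 Y21.012 F3306
G1 X21.078 Y106.833
G1 X105.354 Y62.717
G1 X54.408 Y22.219
G1 X97.919 Y103.135
G1 X47.143 Y8.983
M5
G0 X61.317 Y47.578
M4 S263
G1 X65.037 Y65.095 F3306
G1 X82.846 Y66.971
G1 X90.133 Y50.613
G1 X76.828 Y38.628
G1 X61.317 Y47.578
M5
G0 X138.642 Y88.064
M4 S263
G1 X132.777 Y106.114 F3306
G1 X117.423 Y117.270
G1 X98.443 Y117.270
G1 X83.089 Y106.114
G1 X77.224 Y88.064
G1 X83.089 Y70.014
G1 X98.443 Y58.858
G1 X117.423 Y58.858
G1 X132.777 Y70.014
G1 X138.642 Y88.064
M5
G0 X94.121 Y36.858
M4 S263
G1 X95.715 Y34.283 F3306
G1 X103.288 Y36.335
G1 X113.042 Y39.548
G1 X121.179 Y40.454
G1 X123.900 Y35.585
M5
G0 X23.590 Y6.298
M4 S263
G1 X12.036 Y19.364 F3306
G1 X15.049 Y36.543
G1 X30.358 Y44.899
G1 X46.436 Y38.140
G1 X51.176 Y21.355
G1 X41.008 Y7.184
G1 X23.590 Y6.298
M5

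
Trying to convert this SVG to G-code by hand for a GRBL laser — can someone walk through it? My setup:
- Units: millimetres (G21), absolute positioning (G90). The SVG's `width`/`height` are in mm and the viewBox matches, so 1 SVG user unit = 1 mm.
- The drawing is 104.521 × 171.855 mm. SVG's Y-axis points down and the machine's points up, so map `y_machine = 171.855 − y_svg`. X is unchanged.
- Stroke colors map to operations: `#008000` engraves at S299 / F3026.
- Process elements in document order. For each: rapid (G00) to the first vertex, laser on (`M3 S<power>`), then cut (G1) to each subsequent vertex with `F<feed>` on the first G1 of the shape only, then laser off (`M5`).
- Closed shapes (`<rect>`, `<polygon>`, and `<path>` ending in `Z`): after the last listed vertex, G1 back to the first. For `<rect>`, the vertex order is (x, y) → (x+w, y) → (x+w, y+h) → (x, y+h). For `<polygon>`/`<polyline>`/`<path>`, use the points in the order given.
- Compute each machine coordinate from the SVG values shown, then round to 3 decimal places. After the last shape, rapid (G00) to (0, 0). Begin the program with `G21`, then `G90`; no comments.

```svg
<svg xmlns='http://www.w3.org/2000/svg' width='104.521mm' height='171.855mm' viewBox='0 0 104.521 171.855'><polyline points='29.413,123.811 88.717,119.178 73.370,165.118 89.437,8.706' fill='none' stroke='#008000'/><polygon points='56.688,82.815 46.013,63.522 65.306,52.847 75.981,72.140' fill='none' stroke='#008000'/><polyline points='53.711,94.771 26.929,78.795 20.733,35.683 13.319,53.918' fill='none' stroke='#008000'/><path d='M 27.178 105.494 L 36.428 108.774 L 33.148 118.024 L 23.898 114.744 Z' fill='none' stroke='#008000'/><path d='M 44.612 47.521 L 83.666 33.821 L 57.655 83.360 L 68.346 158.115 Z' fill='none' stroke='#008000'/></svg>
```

G21
G90
G00 X29.413 Y48.044
M3 S299
G1 X88.717 Y52.677 F3026
G1 X73.370 Y6.737
G1 X89.437 Y163.149
M5
G00 X56.688 Y89.040
M3 S299
G1 X46.013 Y108.333 F3026
G1 X65.306 Y119.008
G1 X75.981 Y99.715
G1 X56.688 Y89.040
M5
G00 X53.711 Y77.084
M3 S299
G1 X26.929 Y93.060 F3026
G1 X20.733 Y136.172
G1 X13.319 Y117.937
M5
G00 X27.178 Y66.361
M3 S299
G1 X36.428 Y63.081 F3026
G1 X33.148 Y53.831
G1 X23.898 Y57.111
G1 X27.178 Y66.361
M5
G00 X44.612 Y124.334
M3 S299
G1 X83.666 Y138.034 F3026
G1 X57.655 Y88.495
G1 X68.346 Y13.740
G1 X44.612 Y124.334
M5
G00 X0.000 Y0.000

Since the viewBox matches the mm dimensions, user units are millimetres directly. The only transform is the Y-flip y_m = 171.855 − y_svg.

Shape 1 is a open polyline drawn with `<polyline>`. Its stroke #008000 means engrave at S299, F3026. After flipping Y the toolpath is (29.413,48.044) → (88.717,52.677) → (73.370,6.737) → (89.437,163.149).

Shape 2 is a regular polygon drawn with `<polygon>`. Its stroke #008000 means engrave at S299, F3026. After flipping Y the toolpath is (56.688,89.040) → (46.013,108.333) → (65.306,119.008) → (75.981,99.715) → (56.688,89.040), returning to the start.

Shape 3 is a open polyline drawn with `<polyline>`. Its stroke #008000 means engrave at S299, F3026. After flipping Y the toolpath is (53.711,77.084) → (26.929,93.060) → (20.733,136.172) → (13.319,117.937).

Shape 4 is a regular polygon drawn with `<path>`. Its stroke #008000 means engrave at S299, F3026. After flipping Y the toolpath is (27.178,66.361) → (36.428,63.081) → (33.148,53.831) → (23.898,57.111) → (27.178,66.361), returning to the start.

Shape 5 is a closed polygon drawn with `<path>`. Its stroke #008000 means engrave at S299, F3026. After flipping Y the toolpath is (44.612,124.334) → (83.666,138.034) → (57.655,88.495) → (68.346,13.740) → (44.612,124.334), returning to the start.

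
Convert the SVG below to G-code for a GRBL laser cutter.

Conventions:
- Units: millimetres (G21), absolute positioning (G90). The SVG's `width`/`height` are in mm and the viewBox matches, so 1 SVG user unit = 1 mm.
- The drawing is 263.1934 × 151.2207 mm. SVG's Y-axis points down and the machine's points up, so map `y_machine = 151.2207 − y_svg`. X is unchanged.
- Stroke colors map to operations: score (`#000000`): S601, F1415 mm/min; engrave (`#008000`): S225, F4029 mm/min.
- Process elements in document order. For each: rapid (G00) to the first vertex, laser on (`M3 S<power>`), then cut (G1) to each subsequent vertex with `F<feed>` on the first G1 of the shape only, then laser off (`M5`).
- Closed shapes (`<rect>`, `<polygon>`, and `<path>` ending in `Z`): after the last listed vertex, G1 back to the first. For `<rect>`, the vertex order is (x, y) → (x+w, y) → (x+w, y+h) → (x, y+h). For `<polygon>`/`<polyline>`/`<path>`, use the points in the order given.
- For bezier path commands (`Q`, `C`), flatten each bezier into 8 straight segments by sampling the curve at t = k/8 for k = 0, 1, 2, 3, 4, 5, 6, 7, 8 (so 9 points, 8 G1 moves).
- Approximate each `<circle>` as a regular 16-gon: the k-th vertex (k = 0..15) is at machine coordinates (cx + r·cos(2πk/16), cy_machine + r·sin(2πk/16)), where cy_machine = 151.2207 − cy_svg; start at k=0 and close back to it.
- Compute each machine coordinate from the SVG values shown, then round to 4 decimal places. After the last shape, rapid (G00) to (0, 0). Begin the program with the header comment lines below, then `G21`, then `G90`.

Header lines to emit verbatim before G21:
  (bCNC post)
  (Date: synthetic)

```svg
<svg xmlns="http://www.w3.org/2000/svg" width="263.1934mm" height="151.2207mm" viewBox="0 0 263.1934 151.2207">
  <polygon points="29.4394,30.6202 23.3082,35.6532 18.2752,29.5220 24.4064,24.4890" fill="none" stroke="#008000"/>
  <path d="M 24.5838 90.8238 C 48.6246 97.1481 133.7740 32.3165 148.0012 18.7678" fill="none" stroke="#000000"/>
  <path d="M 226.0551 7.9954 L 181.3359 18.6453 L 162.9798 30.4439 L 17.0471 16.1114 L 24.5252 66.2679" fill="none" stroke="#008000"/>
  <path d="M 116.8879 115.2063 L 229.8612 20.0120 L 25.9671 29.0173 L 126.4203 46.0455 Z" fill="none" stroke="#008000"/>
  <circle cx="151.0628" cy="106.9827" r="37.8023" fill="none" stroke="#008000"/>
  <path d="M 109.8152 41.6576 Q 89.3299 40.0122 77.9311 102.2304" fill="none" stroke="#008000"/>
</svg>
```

1 u = 1 mm; y_m = 151.2207 − y.

[1] `<polygon>` regular polygon, #008000→engrave S225 F4029: (29.4394,120.6005) → (23.3082,115.5675) → (18.2752,121.6987) → (24.4064,126.7317) → (29.4394,120.6005) (closed)

[2] `<path>` cubic bezier, #000000→score S601 F1415: (24.5838,60.3969) → (36.2057,61.1216) → (52.0093,67.0823) → (70.4473,76.8442) → (89.9726,88.9725) → (109.0379,102.0324) → (126.0959,114.5889) → (139.5994,125.2074) → (148.0012,132.4529)

[3] `<path>` open polyline, #008000→engrave S225 F4029: (226.0551,143.2253) → (181.3359,132.5754) → (162.9798,120.7768) → (17.0471,135.1093) → (24.5252,84.9528)

[4] `<path>` closed polygon, #008000→engrave S225 F4029: (116.8879,36.0144) → (229.8612,131.2087) → (25.9671,122.2034) → (126.4203,105.1752) → (116.8879,36.0144) (closed)

[5] `<circle>` circle, #008000→engrave S225 F4029: (188.8651,44.2380) → (185.9876,58.7043) → (177.7931,70.9683) → (165.5291,79.1628) → (151.0628,82.0403) → (136.5965,79.1628) → (124.3325,70.9683) → (116.1380,58.7043) → (113.2605,44.2380) → (116.1380,29.7717) → (124.3325,17.5077) → (136.5965,9.3132) → (151.0628,6.4357) → (165.5291,9.3132) → (177.7931,17.5077) → (185.9876,29.7717) → (188.8651,44.2380) (closed)

[6] `<path>` quadratic bezier, #008000→engrave S225 F4029: (109.8152,109.5631) → (104.8359,108.9766) → (100.1405,106.3943) → (95.7290,101.8163) → (91.6015,95.2426) → (87.7580,86.6731) → (84.1984,76.1079) → (80.9228,63.5470) → (77.9311,48.9903)

(bCNC post)
(Date: synthetic)
G21
G90
G00 X29.4394 Y120.6005
M3 S225
G1 X23.3082 Y115.5675 F4029
G1 X18.2752 Y121.6987
G1 X24.4064 Y126.7317
G1 X29.4394 Y120.6005
M5
G00 X24.5838 Y60.3969
M3 S601
G1 X36.2057 Y61.1216 F1415
G1 X52.0093 Y67.0823
G1 X70.4473 Y76.8442
G1 X89.9726 Y88.9725
G1 X109.0379 Y102.0324
G1 X126.0959 Y114.5889
G1 X139.5994 Y125.2074
G1 X148.0012 Y132.4529
M5
G00 X226.0551 Y143.2253
M3 S225
G1 X181.3359 Y132.5754 F4029
G1 X162.9798 Y120.7768
G1 X17.0471 Y135.1093
G1 X24.5252 Y84.9528
M5
G00 X116.8879 Y36.0144
M3 S225
G1 X229.8612 Y131.2087 F4029
G1 X25.9671 Y122.2034
G1 X126.4203 Y105.1752
G1 X116.8879 Y36.0144
M5
G00 X188.8651 Y44.2380
M3 S225
G1 X185.9876 Y58.7043 F4029
G1 X177.7931 Y70.9683
G1 X165.5291 Y79.1628
G1 X151.0628 Y82.0403
G1 X136.5965 Y79.1628
G1 X124.3325 Y70.9683
G1 X116.1380 Y58.7043
G1 X113.2605 Y44.2380
G1 X116.1380 Y29.7717
G1 X124.3325 Y17.5077
G1 X136.5965 Y9.3132
G1 X151.0628 Y6.4357
G1 X165.5291 Y9.3132
G1 X177.7931 Y17.5077
G1 X185.9876 Y29.7717
G1 X188.8651 Y44.2380
M5
G00 X109.8152 Y109.5631
M3 S225
G1 X104.8359 Y108.9766 F4029
G1 X100.1405 Y106.3943
G1 X95.7290 Y101.8163
G1 X91.6015 Y95.2426
G1 X87.7580 Y86.6731
G1 X84.1984 Y76.1079
G1 X80.9228 Y63.5470
G1 X77.9311 Y48.9903
M5
G00 X0.0000 Y0.0000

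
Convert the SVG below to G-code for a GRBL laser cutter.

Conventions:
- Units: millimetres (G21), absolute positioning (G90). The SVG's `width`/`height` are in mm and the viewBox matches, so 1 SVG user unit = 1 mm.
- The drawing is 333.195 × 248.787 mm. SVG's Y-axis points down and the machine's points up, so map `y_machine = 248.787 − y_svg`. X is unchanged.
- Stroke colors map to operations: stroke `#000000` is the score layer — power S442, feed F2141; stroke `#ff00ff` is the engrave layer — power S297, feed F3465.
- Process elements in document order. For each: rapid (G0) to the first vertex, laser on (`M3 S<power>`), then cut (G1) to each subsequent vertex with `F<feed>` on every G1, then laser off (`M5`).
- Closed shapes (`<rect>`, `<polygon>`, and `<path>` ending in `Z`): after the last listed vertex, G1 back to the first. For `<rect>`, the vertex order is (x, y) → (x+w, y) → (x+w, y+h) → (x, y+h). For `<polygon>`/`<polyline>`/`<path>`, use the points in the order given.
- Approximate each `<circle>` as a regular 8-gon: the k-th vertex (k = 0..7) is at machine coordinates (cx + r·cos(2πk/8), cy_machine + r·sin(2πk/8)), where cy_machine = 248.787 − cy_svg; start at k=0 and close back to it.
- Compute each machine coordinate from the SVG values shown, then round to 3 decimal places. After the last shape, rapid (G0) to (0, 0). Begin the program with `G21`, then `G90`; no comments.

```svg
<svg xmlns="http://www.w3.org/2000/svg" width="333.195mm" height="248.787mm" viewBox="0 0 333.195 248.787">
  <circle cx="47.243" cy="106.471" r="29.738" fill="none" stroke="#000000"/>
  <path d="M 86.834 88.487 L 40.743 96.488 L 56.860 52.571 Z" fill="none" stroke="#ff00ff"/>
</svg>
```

1 u = 1 mm; y_m = 248.787 − y.

[1] `<circle>` circle, #000000→score S442 F2141: (76.981,142.316) → (68.271,163.344) → (47.243,172.054) → (26.215,163.344) → (17.505,142.316) → (26.215,121.288) → (47.243,112.578) → (68.271,121.288) → (76.981,142.316) (closed)

[2] `<path>` regular polygon, #ff00ff→engrave S297 F3465: (86.834,160.300) → (40.743,152.299) → (56.860,196.216) → (86.834,160.300) (closed)

G21
G90
G0 X76.981 Y142.316
M3 S442
G1 X68.271 Y163.344 F2141
G1 X47.243 Y172.054 F2141
G1 X26.215 Y163.344 F2141
G1 X17.505 Y142.316 F2141
G1 X26.215 Y121.288 F2141
G1 X47.243 Y112.578 F2141
G1 X68.271 Y121.288 F2141
G1 X76.981 Y142.316 F2141
M5
G0 X86.834 Y160.300
M3 S297
G1 X40.743 Y152.299 F3465
G1 X56.860 Y196.216 F3465
G1 X86.834 Y160.300 F3465
M5
G0 X0.000 Y0.000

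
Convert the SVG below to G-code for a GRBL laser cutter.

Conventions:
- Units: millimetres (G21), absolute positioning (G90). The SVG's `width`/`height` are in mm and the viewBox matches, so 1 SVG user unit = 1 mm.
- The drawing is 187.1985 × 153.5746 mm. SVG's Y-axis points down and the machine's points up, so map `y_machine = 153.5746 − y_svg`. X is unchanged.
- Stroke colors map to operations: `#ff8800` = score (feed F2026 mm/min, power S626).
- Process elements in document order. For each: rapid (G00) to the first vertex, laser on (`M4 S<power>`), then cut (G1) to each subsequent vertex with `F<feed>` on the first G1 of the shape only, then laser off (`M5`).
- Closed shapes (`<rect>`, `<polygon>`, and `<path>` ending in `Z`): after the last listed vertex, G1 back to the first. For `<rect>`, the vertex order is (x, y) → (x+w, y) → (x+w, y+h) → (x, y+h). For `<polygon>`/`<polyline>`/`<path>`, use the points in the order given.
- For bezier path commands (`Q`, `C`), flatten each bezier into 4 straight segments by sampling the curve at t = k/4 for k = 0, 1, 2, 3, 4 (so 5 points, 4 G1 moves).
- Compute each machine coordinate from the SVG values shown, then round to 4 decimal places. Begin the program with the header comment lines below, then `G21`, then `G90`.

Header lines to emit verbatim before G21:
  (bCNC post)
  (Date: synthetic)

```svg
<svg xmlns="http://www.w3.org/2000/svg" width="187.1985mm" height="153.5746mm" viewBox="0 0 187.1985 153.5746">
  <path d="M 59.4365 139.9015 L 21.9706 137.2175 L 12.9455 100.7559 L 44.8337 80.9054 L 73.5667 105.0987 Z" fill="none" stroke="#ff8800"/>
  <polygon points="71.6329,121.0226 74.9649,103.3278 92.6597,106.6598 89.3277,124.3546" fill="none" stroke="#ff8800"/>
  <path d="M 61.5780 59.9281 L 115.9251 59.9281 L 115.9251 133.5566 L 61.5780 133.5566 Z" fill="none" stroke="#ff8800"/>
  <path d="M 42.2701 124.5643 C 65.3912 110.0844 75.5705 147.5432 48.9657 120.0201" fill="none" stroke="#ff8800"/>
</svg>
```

(bCNC post)
(Date: synthetic)
G21
G90
G00 X59.4365 Y13.6731
M4 S626
G1 X21.9706 Y16.3571 F2026
G1 X12.9455 Y52.8187
G1 X44.8337 Y72.6692
G1 X73.5667 Y48.4759
G1 X59.4365 Y13.6731
M5
G00 X71.6329 Y32.5520
M4 S626
G1 X74.9649 Y50.2468 F2026
G1 X92.6597 Y46.9148
G1 X89.3277 Y29.2200
G1 X71.6329 Y32.5520
M5
G00 X61.5780 Y93.6465
M4 S626
G1 X115.9251 Y93.6465 F2026
G1 X115.9251 Y20.0180
G1 X61.5780 Y20.0180
G1 X61.5780 Y93.6465
M5
G00 X42.2701 Y29.0103
M4 S626
G1 X56.8118 Y31.9586 F2026
G1 X64.2651 Y26.3912
G1 X62.3948 Y23.2694
G1 X48.9657 Y33.5545
M5

Since the viewBox matches the mm dimensions, user units are millimetres directly. The only transform is the Y-flip y_m = 153.5746 − y_svg.

Shape 1 is a regular polygon drawn with `<path>`. Its stroke #ff8800 means score at S626, F2026. After flipping Y the toolpath is (59.4365,13.6731) → (21.9706,16.3571) → (12.9455,52.8187) → (44.8337,72.6692) → (73.5667,48.4759) → (59.4365,13.6731), returning to the start.

Shape 2 is a regular polygon drawn with `<polygon>`. Its stroke #ff8800 means score at S626, F2026. After flipping Y the toolpath is (71.6329,32.5520) → (74.9649,50.2468) → (92.6597,46.9148) → (89.3277,29.2200) → (71.6329,32.5520), returning to the start.

Shape 3 is a rectangle drawn with `<path>`. Its stroke #ff8800 means score at S626, F2026. After flipping Y the toolpath is (61.5780,93.6465) → (115.9251,93.6465) → (115.9251,20.0180) → (61.5780,20.0180) → (61.5780,93.6465), returning to the start.

Shape 4 is a cubic bezier drawn with `<path>`. Its stroke #ff8800 means score at S626, F2026. After flipping Y the toolpath is (42.2701,29.0103) → (56.8118,31.9586) → (64.2651,26.3912) → (62.3948,23.2694) → (48.9657,33.5545).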